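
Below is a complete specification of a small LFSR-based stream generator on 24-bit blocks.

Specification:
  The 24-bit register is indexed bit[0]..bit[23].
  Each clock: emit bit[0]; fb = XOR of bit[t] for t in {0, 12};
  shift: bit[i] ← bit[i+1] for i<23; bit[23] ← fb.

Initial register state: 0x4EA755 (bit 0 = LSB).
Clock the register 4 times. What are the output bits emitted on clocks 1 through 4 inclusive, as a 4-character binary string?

reg_0 = 0x4EA755
clock 1: out=1, reg = 0xA753AA
clock 2: out=0, reg = 0xD3A9D5
clock 3: out=1, reg = 0xE9D4EA
clock 4: out=0, reg = 0xF4EA75

1010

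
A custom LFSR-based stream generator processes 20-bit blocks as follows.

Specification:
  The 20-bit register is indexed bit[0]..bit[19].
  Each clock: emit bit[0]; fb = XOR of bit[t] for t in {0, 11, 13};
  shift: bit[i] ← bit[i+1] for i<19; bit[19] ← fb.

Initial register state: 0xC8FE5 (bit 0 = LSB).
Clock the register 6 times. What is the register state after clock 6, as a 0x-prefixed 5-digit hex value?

reg_0 = 0xC8FE5
clock 1: out=1, reg = 0x647F2
clock 2: out=0, reg = 0x323F9
clock 3: out=1, reg = 0x191FC
clock 4: out=0, reg = 0x0C8FE
clock 5: out=0, reg = 0x8647F
clock 6: out=1, reg = 0x4323F

0x4323F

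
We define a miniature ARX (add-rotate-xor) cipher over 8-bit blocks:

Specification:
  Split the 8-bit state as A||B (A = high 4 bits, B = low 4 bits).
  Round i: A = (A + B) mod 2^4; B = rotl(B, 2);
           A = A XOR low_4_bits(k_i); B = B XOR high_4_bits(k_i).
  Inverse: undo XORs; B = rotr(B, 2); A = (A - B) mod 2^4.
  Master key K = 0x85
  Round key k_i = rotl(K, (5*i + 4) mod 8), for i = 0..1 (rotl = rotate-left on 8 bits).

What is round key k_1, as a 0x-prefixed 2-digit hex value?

0x0B

K = 0x85
k_0 = rotl(K, (5*0+4) mod 8) = rotl(K, 4) = 0x58
k_1 = rotl(K, (5*1+4) mod 8) = rotl(K, 1) = 0x0B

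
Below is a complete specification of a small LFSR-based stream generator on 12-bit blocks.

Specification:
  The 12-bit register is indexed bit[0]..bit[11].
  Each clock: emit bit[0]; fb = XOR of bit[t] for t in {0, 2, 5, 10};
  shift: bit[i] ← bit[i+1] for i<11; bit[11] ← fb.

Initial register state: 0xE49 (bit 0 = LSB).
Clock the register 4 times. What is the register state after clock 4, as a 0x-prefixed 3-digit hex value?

reg_0 = 0xE49
clock 1: out=1, reg = 0x724
clock 2: out=0, reg = 0xB92
clock 3: out=0, reg = 0x5C9
clock 4: out=1, reg = 0x2E4

0x2E4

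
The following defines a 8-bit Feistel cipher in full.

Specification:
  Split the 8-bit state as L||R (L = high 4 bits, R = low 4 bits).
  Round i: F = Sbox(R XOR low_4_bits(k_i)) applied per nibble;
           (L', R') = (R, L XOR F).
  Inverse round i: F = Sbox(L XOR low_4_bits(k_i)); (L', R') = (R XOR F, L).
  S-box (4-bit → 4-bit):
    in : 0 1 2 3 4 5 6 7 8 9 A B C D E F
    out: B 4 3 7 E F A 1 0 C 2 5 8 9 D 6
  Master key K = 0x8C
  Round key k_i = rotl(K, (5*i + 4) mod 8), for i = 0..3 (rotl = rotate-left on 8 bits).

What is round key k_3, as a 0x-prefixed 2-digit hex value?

0x64

K = 0x8C
k_0 = rotl(K, (5*0+4) mod 8) = rotl(K, 4) = 0xC8
k_1 = rotl(K, (5*1+4) mod 8) = rotl(K, 1) = 0x19
k_2 = rotl(K, (5*2+4) mod 8) = rotl(K, 6) = 0x23
k_3 = rotl(K, (5*3+4) mod 8) = rotl(K, 3) = 0x64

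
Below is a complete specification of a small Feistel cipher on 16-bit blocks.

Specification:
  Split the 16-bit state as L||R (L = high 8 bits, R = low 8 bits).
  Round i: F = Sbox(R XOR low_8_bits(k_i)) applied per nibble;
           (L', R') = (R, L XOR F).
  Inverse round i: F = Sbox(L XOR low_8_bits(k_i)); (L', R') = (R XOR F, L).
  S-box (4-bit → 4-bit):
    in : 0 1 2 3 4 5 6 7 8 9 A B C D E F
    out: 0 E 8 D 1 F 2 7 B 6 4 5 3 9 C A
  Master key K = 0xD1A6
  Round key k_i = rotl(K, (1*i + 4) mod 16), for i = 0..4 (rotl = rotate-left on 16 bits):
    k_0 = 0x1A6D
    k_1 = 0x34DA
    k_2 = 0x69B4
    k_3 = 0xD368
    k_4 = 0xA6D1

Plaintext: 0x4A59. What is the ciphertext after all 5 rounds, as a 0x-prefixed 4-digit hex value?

s_0 = plaintext = 0x4A59
s_1 = Round(s_0, k_0) = 0x599B
s_2 = Round(s_1, k_1) = 0x9B47
s_3 = Round(s_2, k_2) = 0x4736
s_4 = Round(s_3, k_3) = 0x36BB
s_5 = Round(s_4, k_4) = 0xBB12

0xBB12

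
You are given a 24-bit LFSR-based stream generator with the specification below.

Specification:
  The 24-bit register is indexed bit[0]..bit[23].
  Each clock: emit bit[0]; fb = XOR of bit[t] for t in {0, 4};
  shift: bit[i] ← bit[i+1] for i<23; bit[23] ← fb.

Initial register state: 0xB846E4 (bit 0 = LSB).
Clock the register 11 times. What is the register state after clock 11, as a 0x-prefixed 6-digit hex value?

0x515708

reg_0 = 0xB846E4
clock 1: out=0, reg = 0x5C2372
clock 2: out=0, reg = 0xAE11B9
clock 3: out=1, reg = 0x5708DC
clock 4: out=0, reg = 0xAB846E
clock 5: out=0, reg = 0x55C237
clock 6: out=1, reg = 0x2AE11B
clock 7: out=1, reg = 0x15708D
clock 8: out=1, reg = 0x8AB846
clock 9: out=0, reg = 0x455C23
clock 10: out=1, reg = 0xA2AE11
clock 11: out=1, reg = 0x515708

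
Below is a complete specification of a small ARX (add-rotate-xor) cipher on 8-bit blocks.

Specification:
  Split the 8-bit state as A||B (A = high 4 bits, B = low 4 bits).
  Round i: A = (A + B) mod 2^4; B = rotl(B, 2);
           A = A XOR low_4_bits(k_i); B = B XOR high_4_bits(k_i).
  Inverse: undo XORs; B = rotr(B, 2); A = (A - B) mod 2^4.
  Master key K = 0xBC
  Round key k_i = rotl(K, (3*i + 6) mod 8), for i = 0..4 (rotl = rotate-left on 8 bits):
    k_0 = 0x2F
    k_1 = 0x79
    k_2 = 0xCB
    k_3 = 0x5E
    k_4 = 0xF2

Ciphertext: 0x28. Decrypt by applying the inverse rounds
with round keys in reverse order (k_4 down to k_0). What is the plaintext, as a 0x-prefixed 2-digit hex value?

s_0 = ciphertext = 0x28
s_1 = InvRound(s_0, k_4) = 0x3D
s_2 = InvRound(s_1, k_3) = 0xB2
s_3 = InvRound(s_2, k_2) = 0x5B
s_4 = InvRound(s_3, k_1) = 0x93
s_5 = InvRound(s_4, k_0) = 0x24

0x24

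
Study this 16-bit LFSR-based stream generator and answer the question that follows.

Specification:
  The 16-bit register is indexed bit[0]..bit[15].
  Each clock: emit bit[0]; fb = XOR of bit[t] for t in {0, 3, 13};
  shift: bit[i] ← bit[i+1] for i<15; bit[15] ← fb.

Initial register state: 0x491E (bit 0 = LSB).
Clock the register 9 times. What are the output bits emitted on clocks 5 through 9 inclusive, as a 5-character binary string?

10001

reg_0 = 0x491E
clock 1: out=0, reg = 0xA48F
clock 2: out=1, reg = 0xD247
clock 3: out=1, reg = 0xE923
clock 4: out=1, reg = 0x7491
clock 5: out=1, reg = 0x3A48
clock 6: out=0, reg = 0x1D24
clock 7: out=0, reg = 0x0E92
clock 8: out=0, reg = 0x0749
clock 9: out=1, reg = 0x03A4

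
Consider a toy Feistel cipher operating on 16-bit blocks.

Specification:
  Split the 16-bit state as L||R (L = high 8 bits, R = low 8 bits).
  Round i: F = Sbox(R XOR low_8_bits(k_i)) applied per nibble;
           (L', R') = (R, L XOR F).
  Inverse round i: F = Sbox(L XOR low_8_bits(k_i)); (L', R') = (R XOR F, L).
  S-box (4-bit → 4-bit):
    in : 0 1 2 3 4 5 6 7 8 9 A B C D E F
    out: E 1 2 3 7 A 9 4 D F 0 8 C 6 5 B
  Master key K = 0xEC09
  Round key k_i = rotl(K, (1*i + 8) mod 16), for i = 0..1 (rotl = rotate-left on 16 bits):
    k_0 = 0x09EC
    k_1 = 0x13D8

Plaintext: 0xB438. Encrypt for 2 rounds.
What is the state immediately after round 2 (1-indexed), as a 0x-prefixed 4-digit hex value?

s_0 = plaintext = 0xB438
s_1 = Round(s_0, k_0) = 0x38D3
s_2 = Round(s_1, k_1) = 0xD3D0

0xD3D0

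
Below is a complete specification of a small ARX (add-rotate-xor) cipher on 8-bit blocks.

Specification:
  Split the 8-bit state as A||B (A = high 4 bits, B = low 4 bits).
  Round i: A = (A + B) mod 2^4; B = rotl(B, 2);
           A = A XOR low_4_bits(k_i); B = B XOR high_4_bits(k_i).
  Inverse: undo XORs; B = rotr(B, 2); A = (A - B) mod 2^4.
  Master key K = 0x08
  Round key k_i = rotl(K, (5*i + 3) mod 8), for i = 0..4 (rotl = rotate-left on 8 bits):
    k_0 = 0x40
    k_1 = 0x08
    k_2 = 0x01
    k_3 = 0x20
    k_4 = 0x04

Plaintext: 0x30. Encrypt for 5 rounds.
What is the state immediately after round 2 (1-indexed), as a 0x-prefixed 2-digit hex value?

0xF1

s_0 = plaintext = 0x30
s_1 = Round(s_0, k_0) = 0x34
s_2 = Round(s_1, k_1) = 0xF1
s_3 = Round(s_2, k_2) = 0x14
s_4 = Round(s_3, k_3) = 0x53
s_5 = Round(s_4, k_4) = 0xCC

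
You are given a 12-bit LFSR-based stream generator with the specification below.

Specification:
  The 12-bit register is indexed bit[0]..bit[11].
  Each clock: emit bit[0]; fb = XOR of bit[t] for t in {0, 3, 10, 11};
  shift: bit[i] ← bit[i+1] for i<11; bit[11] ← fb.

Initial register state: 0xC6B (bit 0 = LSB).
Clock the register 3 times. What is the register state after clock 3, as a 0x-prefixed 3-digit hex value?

reg_0 = 0xC6B
clock 1: out=1, reg = 0x635
clock 2: out=1, reg = 0x31A
clock 3: out=0, reg = 0x98D

0x98D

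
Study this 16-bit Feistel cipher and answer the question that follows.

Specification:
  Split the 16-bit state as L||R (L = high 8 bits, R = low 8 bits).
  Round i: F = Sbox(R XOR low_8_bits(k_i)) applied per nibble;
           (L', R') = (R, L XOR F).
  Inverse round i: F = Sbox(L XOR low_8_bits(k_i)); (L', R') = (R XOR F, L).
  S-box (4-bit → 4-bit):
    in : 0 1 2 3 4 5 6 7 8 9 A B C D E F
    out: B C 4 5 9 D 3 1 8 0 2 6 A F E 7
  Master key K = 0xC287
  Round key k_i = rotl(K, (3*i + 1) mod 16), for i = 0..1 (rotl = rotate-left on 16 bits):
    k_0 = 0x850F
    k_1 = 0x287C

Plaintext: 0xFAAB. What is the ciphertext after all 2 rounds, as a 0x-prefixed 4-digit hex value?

0xD38C

s_0 = plaintext = 0xFAAB
s_1 = Round(s_0, k_0) = 0xABD3
s_2 = Round(s_1, k_1) = 0xD38C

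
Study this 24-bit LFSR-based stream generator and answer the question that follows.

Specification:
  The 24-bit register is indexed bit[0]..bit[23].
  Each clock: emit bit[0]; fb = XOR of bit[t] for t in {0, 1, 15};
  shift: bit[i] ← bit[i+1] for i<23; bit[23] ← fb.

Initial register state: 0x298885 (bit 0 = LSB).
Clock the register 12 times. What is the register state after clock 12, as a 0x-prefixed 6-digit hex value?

reg_0 = 0x298885
clock 1: out=1, reg = 0x14C442
clock 2: out=0, reg = 0x0A6221
clock 3: out=1, reg = 0x853110
clock 4: out=0, reg = 0x429888
clock 5: out=0, reg = 0xA14C44
clock 6: out=0, reg = 0x50A622
clock 7: out=0, reg = 0x285311
clock 8: out=1, reg = 0x942988
clock 9: out=0, reg = 0x4A14C4
clock 10: out=0, reg = 0x250A62
clock 11: out=0, reg = 0x928531
clock 12: out=1, reg = 0x494298

0x494298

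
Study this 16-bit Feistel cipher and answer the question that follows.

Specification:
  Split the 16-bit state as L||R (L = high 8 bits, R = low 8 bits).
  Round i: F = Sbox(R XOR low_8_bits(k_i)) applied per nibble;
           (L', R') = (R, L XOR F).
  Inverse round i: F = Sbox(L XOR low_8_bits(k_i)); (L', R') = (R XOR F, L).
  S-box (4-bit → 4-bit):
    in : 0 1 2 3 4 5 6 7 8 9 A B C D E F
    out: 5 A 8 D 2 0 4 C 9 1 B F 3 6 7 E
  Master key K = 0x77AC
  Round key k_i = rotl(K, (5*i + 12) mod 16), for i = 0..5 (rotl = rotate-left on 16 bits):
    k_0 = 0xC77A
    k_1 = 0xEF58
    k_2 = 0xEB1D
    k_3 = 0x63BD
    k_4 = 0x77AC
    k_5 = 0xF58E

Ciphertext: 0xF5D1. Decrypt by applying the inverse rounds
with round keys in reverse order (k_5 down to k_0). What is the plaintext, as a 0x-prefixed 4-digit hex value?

s_0 = ciphertext = 0xF5D1
s_1 = InvRound(s_0, k_5) = 0x1EF5
s_2 = InvRound(s_1, k_4) = 0x0D1E
s_3 = InvRound(s_2, k_3) = 0xEB0D
s_4 = InvRound(s_3, k_2) = 0xE9EB
s_5 = InvRound(s_4, k_1) = 0x11E9
s_6 = InvRound(s_5, k_0) = 0xA611

0xA611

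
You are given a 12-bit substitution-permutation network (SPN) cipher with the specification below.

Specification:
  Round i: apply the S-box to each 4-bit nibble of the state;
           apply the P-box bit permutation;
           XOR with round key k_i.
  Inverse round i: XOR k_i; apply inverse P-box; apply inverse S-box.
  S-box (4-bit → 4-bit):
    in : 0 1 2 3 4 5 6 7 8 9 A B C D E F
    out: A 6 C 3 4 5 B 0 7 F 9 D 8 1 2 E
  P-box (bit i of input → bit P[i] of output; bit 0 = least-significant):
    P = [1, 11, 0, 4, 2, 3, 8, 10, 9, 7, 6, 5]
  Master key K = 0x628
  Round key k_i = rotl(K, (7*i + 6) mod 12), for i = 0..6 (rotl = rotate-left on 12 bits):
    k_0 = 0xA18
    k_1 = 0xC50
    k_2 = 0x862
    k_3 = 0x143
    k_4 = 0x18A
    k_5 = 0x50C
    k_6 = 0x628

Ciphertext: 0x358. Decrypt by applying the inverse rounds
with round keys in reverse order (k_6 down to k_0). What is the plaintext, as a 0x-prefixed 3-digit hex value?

s_0 = ciphertext = 0x358
s_1 = InvRound(s_0, k_6) = 0x22C
s_2 = InvRound(s_1, k_5) = 0xA27
s_3 = InvRound(s_2, k_4) = 0x681
s_4 = InvRound(s_3, k_3) = 0x82D
s_5 = InvRound(s_4, k_2) = 0x435
s_6 = InvRound(s_5, k_1) = 0x2D1
s_7 = InvRound(s_6, k_0) = 0x1E1

0x1E1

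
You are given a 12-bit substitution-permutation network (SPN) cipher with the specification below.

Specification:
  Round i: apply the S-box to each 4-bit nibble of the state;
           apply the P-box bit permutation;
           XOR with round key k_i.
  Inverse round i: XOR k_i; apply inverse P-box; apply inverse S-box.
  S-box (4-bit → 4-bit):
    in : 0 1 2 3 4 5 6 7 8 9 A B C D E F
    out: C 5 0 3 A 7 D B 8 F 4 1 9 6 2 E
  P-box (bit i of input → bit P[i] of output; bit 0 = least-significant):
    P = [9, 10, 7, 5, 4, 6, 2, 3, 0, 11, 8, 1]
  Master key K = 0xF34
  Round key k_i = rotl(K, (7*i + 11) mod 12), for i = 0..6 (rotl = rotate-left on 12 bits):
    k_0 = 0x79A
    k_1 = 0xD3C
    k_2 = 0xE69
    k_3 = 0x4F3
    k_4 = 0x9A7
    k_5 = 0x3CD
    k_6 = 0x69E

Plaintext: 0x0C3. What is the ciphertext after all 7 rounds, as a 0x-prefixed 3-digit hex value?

s_0 = plaintext = 0x0C3
s_1 = Round(s_0, k_0) = 0x080
s_2 = Round(s_1, k_1) = 0xC96
s_3 = Round(s_2, k_2) = 0xC96
s_4 = Round(s_3, k_3) = 0x60C
s_5 = Round(s_4, k_4) = 0xA88
s_6 = Round(s_5, k_5) = 0x2E5
s_7 = Round(s_6, k_6) = 0x05E

0x05E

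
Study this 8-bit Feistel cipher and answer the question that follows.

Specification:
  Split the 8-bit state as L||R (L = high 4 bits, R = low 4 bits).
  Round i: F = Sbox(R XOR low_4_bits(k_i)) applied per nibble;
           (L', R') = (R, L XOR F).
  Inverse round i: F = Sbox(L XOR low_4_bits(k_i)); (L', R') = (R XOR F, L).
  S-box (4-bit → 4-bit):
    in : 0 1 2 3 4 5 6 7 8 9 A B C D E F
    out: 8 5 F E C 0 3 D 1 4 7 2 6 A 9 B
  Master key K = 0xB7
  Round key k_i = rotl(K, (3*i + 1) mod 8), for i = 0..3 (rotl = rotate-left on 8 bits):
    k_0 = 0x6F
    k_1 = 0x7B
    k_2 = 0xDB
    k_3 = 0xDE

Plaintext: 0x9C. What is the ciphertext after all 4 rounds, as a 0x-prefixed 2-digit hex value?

0x2C

s_0 = plaintext = 0x9C
s_1 = Round(s_0, k_0) = 0xC7
s_2 = Round(s_1, k_1) = 0x7A
s_3 = Round(s_2, k_2) = 0xA2
s_4 = Round(s_3, k_3) = 0x2C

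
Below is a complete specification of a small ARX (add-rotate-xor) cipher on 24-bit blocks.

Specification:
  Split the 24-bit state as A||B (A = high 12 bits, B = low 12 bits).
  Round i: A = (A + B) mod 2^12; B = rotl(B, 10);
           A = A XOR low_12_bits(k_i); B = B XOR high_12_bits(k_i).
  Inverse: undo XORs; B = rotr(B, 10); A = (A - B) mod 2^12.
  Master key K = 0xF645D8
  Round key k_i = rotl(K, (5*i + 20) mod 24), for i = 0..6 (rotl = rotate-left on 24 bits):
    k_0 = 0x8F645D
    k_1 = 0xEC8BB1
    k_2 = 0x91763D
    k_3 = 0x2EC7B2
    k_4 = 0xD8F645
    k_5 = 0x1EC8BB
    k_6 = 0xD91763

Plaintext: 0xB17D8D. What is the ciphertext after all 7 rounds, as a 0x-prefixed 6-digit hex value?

s_0 = plaintext = 0xB17D8D
s_1 = Round(s_0, k_0) = 0xCF9F95
s_2 = Round(s_1, k_1) = 0x73F92D
s_3 = Round(s_2, k_2) = 0x651F5C
s_4 = Round(s_3, k_3) = 0x21F13B
s_5 = Round(s_4, k_4) = 0x51F1C1
s_6 = Round(s_5, k_5) = 0xE5B59C
s_7 = Round(s_6, k_6) = 0x494CF6

0x494CF6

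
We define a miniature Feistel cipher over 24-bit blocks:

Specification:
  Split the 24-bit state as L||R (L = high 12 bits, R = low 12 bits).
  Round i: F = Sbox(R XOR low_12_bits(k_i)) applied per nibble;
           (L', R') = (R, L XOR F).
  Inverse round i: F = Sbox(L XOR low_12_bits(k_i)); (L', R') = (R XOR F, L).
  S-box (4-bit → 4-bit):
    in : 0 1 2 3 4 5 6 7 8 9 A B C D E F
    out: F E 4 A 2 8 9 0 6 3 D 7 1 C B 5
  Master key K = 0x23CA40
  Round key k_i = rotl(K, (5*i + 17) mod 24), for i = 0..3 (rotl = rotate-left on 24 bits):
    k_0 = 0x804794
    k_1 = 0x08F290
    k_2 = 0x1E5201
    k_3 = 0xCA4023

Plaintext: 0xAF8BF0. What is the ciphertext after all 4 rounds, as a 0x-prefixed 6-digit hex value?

0x6BB19B

s_0 = plaintext = 0xAF8BF0
s_1 = Round(s_0, k_0) = 0xBF0B6A
s_2 = Round(s_1, k_1) = 0xB6A8AD
s_3 = Round(s_2, k_2) = 0x8AD6BB
s_4 = Round(s_3, k_3) = 0x6BB19B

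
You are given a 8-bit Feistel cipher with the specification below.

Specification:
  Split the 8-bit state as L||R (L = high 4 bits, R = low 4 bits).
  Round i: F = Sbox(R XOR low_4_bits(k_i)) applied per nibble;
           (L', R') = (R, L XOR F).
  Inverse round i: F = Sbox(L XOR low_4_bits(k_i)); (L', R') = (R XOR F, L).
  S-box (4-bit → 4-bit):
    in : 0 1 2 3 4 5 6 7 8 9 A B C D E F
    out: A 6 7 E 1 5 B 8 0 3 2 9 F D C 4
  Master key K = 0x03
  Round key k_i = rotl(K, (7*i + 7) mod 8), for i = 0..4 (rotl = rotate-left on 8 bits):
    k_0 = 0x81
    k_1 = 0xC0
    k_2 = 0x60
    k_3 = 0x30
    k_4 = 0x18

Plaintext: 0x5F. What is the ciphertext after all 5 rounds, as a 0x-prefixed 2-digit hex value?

s_0 = plaintext = 0x5F
s_1 = Round(s_0, k_0) = 0xF9
s_2 = Round(s_1, k_1) = 0x9C
s_3 = Round(s_2, k_2) = 0xC6
s_4 = Round(s_3, k_3) = 0x67
s_5 = Round(s_4, k_4) = 0x72

0x72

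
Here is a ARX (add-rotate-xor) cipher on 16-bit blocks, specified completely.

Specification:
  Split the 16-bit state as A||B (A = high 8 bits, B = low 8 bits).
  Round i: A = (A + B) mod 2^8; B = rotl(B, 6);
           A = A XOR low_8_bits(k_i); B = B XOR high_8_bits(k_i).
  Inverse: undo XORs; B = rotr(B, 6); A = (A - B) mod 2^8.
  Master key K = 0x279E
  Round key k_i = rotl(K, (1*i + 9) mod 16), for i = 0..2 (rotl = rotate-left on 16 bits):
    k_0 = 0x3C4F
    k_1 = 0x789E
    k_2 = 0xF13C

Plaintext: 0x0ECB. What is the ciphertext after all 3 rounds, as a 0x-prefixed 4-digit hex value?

s_0 = plaintext = 0x0ECB
s_1 = Round(s_0, k_0) = 0x96CE
s_2 = Round(s_1, k_1) = 0xFACB
s_3 = Round(s_2, k_2) = 0xF903

0xF903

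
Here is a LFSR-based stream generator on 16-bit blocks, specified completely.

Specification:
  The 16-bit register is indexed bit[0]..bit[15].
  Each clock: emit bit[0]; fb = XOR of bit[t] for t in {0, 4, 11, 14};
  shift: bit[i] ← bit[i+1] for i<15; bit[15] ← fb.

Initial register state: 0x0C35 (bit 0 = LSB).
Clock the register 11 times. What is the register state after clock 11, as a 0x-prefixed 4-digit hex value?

reg_0 = 0x0C35
clock 1: out=1, reg = 0x861A
clock 2: out=0, reg = 0xC30D
clock 3: out=1, reg = 0x6186
clock 4: out=0, reg = 0xB0C3
clock 5: out=1, reg = 0xD861
clock 6: out=1, reg = 0xEC30
clock 7: out=0, reg = 0xF618
clock 8: out=0, reg = 0x7B0C
clock 9: out=0, reg = 0x3D86
clock 10: out=0, reg = 0x9EC3
clock 11: out=1, reg = 0x4F61

0x4F61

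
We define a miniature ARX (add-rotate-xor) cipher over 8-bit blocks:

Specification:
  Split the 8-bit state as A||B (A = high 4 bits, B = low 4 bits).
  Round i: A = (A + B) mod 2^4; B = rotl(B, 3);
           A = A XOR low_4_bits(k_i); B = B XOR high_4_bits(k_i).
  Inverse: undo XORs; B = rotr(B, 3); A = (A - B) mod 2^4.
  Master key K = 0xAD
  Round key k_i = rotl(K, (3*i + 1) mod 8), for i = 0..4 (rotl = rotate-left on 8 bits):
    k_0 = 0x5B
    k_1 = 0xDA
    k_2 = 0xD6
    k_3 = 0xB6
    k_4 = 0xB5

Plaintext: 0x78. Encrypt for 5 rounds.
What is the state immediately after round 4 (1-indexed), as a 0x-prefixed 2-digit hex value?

0xF0

s_0 = plaintext = 0x78
s_1 = Round(s_0, k_0) = 0x41
s_2 = Round(s_1, k_1) = 0xF5
s_3 = Round(s_2, k_2) = 0x27
s_4 = Round(s_3, k_3) = 0xF0
s_5 = Round(s_4, k_4) = 0xAB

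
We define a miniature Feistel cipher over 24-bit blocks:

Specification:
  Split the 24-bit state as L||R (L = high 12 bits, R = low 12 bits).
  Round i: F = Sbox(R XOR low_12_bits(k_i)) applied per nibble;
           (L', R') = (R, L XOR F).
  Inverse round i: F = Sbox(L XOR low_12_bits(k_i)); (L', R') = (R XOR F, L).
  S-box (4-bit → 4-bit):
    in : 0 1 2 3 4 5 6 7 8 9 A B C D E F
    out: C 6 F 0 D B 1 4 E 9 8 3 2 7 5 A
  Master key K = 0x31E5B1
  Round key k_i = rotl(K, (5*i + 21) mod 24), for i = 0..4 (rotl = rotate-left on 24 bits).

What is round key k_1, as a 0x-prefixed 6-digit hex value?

K = 0x31E5B1
k_0 = rotl(K, (5*0+21) mod 24) = rotl(K, 21) = 0x263CB6
k_1 = rotl(K, (5*1+21) mod 24) = rotl(K, 2) = 0xC796C4

0xC796C4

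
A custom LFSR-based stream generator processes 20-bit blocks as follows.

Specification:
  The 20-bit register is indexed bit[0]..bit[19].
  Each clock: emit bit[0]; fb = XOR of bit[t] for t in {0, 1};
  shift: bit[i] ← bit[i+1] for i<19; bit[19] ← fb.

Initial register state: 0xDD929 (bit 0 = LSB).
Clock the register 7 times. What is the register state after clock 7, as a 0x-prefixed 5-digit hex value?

0x7BBB2

reg_0 = 0xDD929
clock 1: out=1, reg = 0xEEC94
clock 2: out=0, reg = 0x7764A
clock 3: out=0, reg = 0xBBB25
clock 4: out=1, reg = 0xDDD92
clock 5: out=0, reg = 0xEEEC9
clock 6: out=1, reg = 0xF7764
clock 7: out=0, reg = 0x7BBB2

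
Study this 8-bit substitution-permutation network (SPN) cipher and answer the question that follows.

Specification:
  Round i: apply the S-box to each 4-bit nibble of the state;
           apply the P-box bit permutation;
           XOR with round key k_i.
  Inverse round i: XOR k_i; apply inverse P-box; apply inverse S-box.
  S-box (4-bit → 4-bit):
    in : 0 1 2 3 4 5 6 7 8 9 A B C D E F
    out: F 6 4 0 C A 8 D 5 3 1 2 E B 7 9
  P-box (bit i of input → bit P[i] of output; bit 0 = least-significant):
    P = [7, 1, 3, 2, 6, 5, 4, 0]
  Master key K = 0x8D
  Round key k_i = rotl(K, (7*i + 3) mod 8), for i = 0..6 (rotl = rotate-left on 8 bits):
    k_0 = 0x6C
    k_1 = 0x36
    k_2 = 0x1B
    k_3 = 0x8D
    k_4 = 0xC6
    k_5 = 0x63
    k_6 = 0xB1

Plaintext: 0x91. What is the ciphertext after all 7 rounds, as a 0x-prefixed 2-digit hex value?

0xEB

s_0 = plaintext = 0x91
s_1 = Round(s_0, k_0) = 0x06
s_2 = Round(s_1, k_1) = 0x43
s_3 = Round(s_2, k_2) = 0x0A
s_4 = Round(s_3, k_3) = 0x7C
s_5 = Round(s_4, k_4) = 0x99
s_6 = Round(s_5, k_5) = 0x81
s_7 = Round(s_6, k_6) = 0xEB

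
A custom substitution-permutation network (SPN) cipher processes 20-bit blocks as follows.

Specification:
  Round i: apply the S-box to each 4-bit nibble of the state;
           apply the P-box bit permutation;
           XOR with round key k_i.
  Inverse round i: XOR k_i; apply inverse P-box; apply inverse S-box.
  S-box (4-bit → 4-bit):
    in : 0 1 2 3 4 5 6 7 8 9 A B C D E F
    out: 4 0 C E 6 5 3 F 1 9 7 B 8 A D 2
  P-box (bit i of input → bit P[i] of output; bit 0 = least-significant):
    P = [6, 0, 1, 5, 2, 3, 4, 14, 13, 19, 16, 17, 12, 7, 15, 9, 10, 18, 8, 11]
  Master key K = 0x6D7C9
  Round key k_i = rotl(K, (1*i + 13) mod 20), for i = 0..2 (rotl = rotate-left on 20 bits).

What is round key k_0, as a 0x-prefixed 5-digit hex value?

0x92DAF

K = 0x6D7C9
k_0 = rotl(K, (1*0+13) mod 20) = rotl(K, 13) = 0x92DAF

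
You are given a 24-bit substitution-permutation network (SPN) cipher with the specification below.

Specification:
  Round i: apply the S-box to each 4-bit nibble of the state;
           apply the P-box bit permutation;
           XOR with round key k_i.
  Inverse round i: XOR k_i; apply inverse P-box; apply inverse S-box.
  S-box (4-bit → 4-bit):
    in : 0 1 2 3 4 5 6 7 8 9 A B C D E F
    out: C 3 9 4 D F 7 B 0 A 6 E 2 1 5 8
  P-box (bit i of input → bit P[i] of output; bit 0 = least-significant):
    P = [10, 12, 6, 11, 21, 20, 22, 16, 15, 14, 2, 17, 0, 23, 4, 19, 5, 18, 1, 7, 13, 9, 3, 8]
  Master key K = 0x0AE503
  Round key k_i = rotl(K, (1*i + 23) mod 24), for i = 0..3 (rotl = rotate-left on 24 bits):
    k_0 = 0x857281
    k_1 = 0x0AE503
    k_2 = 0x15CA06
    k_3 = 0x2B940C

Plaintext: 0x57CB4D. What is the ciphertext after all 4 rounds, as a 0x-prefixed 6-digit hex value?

0x8FE5C4

s_0 = plaintext = 0x57CB4D
s_1 = Round(s_0, k_0) = 0x62152D
s_2 = Round(s_1, k_1) = 0xA903AE
s_3 = Round(s_2, k_2) = 0x49CCDA
s_4 = Round(s_3, k_3) = 0x8FE5C4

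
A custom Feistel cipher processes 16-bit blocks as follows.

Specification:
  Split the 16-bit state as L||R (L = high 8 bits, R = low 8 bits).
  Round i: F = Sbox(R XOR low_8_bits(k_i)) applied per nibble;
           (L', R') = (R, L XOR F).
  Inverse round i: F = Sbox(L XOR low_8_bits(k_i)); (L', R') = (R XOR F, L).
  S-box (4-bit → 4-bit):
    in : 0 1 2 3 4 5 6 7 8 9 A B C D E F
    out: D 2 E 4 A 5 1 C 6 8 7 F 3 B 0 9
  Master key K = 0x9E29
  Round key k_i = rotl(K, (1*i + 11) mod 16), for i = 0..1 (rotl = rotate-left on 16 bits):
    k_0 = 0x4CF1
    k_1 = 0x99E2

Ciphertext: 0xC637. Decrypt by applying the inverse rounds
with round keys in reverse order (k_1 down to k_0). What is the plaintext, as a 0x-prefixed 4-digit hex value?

0x25DD

s_0 = ciphertext = 0xC637
s_1 = InvRound(s_0, k_1) = 0xDDC6
s_2 = InvRound(s_1, k_0) = 0x25DD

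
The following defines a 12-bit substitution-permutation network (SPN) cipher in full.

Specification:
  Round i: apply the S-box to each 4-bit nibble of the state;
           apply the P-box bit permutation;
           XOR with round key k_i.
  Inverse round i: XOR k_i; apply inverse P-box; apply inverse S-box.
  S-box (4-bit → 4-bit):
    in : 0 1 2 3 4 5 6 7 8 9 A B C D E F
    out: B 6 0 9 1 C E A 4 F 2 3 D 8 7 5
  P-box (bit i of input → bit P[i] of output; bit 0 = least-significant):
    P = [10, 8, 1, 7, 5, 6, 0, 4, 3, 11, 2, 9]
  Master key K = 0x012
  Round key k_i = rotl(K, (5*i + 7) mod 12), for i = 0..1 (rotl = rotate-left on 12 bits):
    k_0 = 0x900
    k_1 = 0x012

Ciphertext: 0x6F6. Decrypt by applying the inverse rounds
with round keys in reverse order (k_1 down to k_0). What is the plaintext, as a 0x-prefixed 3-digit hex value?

s_0 = ciphertext = 0x6F6
s_1 = InvRound(s_0, k_1) = 0x5B3
s_2 = InvRound(s_1, k_0) = 0xACC

0xACC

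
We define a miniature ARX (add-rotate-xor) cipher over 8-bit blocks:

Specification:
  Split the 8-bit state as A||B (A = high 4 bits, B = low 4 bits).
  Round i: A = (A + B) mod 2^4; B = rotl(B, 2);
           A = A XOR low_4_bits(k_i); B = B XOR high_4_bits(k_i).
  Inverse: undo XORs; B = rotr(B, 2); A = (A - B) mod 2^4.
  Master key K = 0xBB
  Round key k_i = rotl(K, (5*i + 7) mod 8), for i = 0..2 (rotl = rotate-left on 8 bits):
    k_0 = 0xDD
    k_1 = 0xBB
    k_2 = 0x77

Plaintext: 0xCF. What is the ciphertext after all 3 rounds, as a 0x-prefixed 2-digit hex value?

0x1B

s_0 = plaintext = 0xCF
s_1 = Round(s_0, k_0) = 0x62
s_2 = Round(s_1, k_1) = 0x33
s_3 = Round(s_2, k_2) = 0x1B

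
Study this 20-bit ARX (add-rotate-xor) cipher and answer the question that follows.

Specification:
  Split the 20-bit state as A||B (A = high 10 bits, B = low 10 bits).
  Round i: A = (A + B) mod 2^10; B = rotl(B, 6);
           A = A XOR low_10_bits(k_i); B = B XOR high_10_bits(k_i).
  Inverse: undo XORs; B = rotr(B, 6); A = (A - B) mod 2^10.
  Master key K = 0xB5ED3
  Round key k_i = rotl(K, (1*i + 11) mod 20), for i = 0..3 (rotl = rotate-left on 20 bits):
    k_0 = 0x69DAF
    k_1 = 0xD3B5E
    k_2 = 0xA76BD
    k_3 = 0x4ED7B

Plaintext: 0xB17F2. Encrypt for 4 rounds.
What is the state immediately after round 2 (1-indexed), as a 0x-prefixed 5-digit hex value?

0xDB95F

s_0 = plaintext = 0xB17F2
s_1 = Round(s_0, k_0) = 0xC6118
s_2 = Round(s_1, k_1) = 0xDB95F
s_3 = Round(s_2, k_2) = 0x9C148
s_4 = Round(s_3, k_3) = 0xB0F2F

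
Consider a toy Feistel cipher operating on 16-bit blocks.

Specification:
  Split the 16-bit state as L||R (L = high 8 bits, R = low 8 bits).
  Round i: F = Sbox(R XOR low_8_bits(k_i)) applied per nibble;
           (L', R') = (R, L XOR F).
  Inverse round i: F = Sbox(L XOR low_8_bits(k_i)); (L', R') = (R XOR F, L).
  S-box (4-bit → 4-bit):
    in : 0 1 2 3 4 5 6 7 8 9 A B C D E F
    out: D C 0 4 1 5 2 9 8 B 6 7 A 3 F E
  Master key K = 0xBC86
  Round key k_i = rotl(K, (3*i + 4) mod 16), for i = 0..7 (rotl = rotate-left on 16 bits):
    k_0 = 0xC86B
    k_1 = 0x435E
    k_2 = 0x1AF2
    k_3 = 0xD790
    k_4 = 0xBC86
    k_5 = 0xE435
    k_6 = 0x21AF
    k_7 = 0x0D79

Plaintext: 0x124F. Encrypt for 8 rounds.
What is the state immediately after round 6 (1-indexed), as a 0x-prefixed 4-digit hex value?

s_0 = plaintext = 0x124F
s_1 = Round(s_0, k_0) = 0x4F13
s_2 = Round(s_1, k_1) = 0x135C
s_3 = Round(s_2, k_2) = 0x5C7C
s_4 = Round(s_3, k_3) = 0x7CA6
s_5 = Round(s_4, k_4) = 0xA671
s_6 = Round(s_5, k_5) = 0x71B7
s_7 = Round(s_6, k_6) = 0xB7B9
s_8 = Round(s_7, k_7) = 0xB91A

0x71B7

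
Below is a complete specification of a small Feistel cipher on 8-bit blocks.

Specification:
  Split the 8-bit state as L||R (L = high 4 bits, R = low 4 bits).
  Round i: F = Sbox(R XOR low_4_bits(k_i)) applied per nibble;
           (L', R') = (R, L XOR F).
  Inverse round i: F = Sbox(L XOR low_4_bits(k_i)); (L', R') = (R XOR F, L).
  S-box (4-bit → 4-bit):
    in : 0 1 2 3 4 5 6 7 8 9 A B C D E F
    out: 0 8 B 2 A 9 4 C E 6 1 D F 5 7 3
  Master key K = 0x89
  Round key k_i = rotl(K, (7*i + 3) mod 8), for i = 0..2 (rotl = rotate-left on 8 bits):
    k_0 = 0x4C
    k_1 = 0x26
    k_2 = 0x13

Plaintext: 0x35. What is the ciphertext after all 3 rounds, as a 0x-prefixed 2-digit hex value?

0x7F

s_0 = plaintext = 0x35
s_1 = Round(s_0, k_0) = 0x55
s_2 = Round(s_1, k_1) = 0x57
s_3 = Round(s_2, k_2) = 0x7F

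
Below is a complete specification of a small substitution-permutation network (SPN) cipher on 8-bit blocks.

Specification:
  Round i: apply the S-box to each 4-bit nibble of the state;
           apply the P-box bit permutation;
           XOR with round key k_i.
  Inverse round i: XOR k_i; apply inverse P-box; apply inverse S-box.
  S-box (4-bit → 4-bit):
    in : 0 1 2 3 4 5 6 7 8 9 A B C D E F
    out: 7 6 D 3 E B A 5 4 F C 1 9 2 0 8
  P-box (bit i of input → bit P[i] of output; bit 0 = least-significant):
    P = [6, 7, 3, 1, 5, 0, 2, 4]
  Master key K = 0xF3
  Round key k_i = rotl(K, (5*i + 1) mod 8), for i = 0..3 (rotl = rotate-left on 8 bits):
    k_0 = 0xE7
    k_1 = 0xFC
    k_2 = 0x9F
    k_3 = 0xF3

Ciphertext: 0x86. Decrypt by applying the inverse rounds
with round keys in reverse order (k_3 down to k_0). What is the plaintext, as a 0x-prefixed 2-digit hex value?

s_0 = ciphertext = 0x86
s_1 = InvRound(s_0, k_3) = 0x9B
s_2 = InvRound(s_1, k_2) = 0x8E
s_3 = InvRound(s_2, k_1) = 0xCC
s_4 = InvRound(s_3, k_0) = 0x3A

0x3A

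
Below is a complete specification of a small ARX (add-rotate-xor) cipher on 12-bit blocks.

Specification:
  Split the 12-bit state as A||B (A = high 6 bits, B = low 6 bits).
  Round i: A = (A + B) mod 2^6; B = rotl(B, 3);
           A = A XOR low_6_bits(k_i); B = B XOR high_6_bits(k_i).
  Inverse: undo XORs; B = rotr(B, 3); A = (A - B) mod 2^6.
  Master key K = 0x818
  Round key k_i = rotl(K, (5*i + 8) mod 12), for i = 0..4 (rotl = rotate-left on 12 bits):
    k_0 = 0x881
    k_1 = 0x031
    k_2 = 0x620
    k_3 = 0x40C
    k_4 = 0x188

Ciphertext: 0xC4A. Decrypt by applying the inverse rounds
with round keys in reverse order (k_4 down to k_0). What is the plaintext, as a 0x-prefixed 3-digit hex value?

0x226

s_0 = ciphertext = 0xC4A
s_1 = InvRound(s_0, k_4) = 0x621
s_2 = InvRound(s_1, k_3) = 0x18E
s_3 = InvRound(s_2, k_2) = 0xD32
s_4 = InvRound(s_3, k_1) = 0xBD6
s_5 = InvRound(s_4, k_0) = 0x226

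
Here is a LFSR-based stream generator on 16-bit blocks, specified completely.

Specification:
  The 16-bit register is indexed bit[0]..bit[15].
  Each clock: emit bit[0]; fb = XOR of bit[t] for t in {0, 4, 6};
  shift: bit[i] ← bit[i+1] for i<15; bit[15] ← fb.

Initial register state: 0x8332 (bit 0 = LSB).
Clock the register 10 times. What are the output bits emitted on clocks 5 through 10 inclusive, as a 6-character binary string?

reg_0 = 0x8332
clock 1: out=0, reg = 0xC199
clock 2: out=1, reg = 0x60CC
clock 3: out=0, reg = 0xB066
clock 4: out=0, reg = 0xD833
clock 5: out=1, reg = 0x6C19
clock 6: out=1, reg = 0x360C
clock 7: out=0, reg = 0x1B06
clock 8: out=0, reg = 0x0D83
clock 9: out=1, reg = 0x86C1
clock 10: out=1, reg = 0x4360

110011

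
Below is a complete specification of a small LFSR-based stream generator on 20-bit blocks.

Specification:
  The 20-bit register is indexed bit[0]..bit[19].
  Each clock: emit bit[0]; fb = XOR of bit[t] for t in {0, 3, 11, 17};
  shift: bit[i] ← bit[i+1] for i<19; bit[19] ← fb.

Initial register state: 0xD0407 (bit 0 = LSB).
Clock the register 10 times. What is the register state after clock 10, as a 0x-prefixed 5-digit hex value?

0x1A741

reg_0 = 0xD0407
clock 1: out=1, reg = 0xE8203
clock 2: out=1, reg = 0x74101
clock 3: out=1, reg = 0x3A080
clock 4: out=0, reg = 0x9D040
clock 5: out=0, reg = 0x4E820
clock 6: out=0, reg = 0xA7410
clock 7: out=0, reg = 0xD3A08
clock 8: out=0, reg = 0x69D04
clock 9: out=0, reg = 0x34E82
clock 10: out=0, reg = 0x1A741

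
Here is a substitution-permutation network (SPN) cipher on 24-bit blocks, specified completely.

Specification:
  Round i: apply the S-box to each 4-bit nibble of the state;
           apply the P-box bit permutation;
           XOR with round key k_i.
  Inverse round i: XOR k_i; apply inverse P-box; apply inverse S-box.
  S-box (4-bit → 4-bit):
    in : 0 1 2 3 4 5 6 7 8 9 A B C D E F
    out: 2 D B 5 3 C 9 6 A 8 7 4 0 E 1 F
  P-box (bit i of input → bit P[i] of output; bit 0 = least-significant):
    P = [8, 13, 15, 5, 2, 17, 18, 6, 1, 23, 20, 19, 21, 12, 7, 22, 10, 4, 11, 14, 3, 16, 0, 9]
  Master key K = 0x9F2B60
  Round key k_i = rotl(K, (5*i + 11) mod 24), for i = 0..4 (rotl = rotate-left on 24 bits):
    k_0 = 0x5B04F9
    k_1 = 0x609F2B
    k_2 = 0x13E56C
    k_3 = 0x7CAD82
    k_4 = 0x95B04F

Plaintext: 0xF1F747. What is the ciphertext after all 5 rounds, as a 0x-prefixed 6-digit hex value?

s_0 = plaintext = 0xF1F747
s_1 = Round(s_0, k_0) = 0xA8FA74
s_2 = Round(s_1, k_1) = 0x97EEB0
s_3 = Round(s_2, k_2) = 0x37CF7E
s_4 = Round(s_3, k_3) = 0xE2A499
s_5 = Round(s_4, k_4) = 0x35E4B5

0x35E4B5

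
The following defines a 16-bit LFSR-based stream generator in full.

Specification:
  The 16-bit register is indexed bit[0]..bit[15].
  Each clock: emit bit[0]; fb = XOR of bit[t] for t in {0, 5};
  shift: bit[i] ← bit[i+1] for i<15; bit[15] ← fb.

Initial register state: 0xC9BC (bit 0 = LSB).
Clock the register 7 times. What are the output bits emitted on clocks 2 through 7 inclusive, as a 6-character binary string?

011110

reg_0 = 0xC9BC
clock 1: out=0, reg = 0xE4DE
clock 2: out=0, reg = 0x726F
clock 3: out=1, reg = 0x3937
clock 4: out=1, reg = 0x1C9B
clock 5: out=1, reg = 0x8E4D
clock 6: out=1, reg = 0xC726
clock 7: out=0, reg = 0xE393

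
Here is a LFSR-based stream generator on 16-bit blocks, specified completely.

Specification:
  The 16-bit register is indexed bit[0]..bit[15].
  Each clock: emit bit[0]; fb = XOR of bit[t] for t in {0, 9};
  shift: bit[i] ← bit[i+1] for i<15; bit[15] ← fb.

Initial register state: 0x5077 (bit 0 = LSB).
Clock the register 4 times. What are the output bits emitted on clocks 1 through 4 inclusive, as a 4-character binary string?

reg_0 = 0x5077
clock 1: out=1, reg = 0xA83B
clock 2: out=1, reg = 0xD41D
clock 3: out=1, reg = 0xEA0E
clock 4: out=0, reg = 0xF507

1110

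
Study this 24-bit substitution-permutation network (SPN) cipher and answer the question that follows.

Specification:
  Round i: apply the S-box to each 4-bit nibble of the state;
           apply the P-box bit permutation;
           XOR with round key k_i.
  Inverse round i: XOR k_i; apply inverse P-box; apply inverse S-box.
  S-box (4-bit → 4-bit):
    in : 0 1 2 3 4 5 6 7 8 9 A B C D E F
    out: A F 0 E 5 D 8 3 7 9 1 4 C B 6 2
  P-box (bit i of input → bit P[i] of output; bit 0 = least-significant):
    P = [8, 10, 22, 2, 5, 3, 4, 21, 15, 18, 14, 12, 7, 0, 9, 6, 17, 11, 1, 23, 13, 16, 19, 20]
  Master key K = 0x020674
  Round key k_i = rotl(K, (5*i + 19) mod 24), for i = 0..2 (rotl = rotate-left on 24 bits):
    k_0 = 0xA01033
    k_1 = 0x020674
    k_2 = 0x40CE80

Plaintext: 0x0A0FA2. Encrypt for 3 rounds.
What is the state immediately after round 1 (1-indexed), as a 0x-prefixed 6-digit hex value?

0xB71052

s_0 = plaintext = 0x0A0FA2
s_1 = Round(s_0, k_0) = 0xB71052
s_2 = Round(s_1, k_1) = 0x2C1C85
s_3 = Round(s_2, k_2) = 0x809D7F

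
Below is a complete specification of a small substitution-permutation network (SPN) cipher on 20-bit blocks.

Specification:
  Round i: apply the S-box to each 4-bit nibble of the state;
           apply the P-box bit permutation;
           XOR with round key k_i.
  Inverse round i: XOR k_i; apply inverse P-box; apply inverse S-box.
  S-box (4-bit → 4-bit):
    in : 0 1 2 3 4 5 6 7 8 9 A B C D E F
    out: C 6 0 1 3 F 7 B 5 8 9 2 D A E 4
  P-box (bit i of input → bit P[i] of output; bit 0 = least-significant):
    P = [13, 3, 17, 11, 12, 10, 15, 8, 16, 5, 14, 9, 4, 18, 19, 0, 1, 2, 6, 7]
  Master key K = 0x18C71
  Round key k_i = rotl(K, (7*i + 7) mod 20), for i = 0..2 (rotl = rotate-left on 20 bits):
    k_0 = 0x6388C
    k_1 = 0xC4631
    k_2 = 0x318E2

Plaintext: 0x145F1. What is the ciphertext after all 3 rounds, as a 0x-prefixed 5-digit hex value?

s_0 = plaintext = 0x145F1
s_1 = Round(s_0, k_0) = 0x1FAF0
s_2 = Round(s_1, k_1) = 0x7CC75
s_3 = Round(s_2, k_2) = 0x8677D

0x8677D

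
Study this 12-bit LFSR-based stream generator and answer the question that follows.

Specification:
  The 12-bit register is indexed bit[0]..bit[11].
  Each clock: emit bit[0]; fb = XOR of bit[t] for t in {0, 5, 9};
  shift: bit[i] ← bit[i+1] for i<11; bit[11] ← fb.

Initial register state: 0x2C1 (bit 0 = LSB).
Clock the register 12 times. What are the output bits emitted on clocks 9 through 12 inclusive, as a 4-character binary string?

0100

reg_0 = 0x2C1
clock 1: out=1, reg = 0x160
clock 2: out=0, reg = 0x8B0
clock 3: out=0, reg = 0xC58
clock 4: out=0, reg = 0x62C
clock 5: out=0, reg = 0x316
clock 6: out=0, reg = 0x98B
clock 7: out=1, reg = 0xCC5
clock 8: out=1, reg = 0xE62
clock 9: out=0, reg = 0x731
clock 10: out=1, reg = 0xB98
clock 11: out=0, reg = 0xDCC
clock 12: out=0, reg = 0x6E6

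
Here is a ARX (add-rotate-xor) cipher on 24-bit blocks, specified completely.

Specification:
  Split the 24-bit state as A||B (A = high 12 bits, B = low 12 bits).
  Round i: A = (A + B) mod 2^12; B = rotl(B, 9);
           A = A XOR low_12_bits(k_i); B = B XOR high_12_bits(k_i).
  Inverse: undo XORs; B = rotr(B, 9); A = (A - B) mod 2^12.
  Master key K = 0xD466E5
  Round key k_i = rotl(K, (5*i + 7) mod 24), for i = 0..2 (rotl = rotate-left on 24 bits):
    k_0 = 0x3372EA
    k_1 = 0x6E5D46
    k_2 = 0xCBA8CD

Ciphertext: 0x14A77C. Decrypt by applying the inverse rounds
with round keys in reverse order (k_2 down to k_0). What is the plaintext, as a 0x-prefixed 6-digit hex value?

0xFE0D9A

s_0 = ciphertext = 0x14A77C
s_1 = InvRound(s_0, k_2) = 0xB52E35
s_2 = InvRound(s_1, k_1) = 0xF90684
s_3 = InvRound(s_2, k_0) = 0xFE0D9A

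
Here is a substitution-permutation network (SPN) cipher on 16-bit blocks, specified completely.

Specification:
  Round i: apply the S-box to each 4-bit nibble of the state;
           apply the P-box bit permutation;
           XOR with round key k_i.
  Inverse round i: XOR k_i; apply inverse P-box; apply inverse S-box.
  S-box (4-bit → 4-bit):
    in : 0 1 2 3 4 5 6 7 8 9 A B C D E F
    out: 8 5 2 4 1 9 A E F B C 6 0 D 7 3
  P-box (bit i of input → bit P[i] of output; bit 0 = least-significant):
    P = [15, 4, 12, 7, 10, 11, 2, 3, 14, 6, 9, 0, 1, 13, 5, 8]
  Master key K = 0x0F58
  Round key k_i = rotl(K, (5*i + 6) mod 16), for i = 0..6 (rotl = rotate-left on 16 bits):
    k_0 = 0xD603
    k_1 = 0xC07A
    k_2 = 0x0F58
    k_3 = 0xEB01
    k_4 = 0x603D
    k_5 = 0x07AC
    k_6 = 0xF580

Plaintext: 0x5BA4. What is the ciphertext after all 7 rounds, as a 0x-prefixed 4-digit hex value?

s_0 = plaintext = 0x5BA4
s_1 = Round(s_0, k_0) = 0x554D
s_2 = Round(s_1, k_1) = 0x15F9
s_3 = Round(s_2, k_2) = 0xC3EB
s_4 = Round(s_3, k_3) = 0xF515
s_5 = Round(s_4, k_4) = 0x84BA
s_6 = Round(s_5, k_5) = 0x7E0A
s_7 = Round(s_6, k_6) = 0x8668

0x8668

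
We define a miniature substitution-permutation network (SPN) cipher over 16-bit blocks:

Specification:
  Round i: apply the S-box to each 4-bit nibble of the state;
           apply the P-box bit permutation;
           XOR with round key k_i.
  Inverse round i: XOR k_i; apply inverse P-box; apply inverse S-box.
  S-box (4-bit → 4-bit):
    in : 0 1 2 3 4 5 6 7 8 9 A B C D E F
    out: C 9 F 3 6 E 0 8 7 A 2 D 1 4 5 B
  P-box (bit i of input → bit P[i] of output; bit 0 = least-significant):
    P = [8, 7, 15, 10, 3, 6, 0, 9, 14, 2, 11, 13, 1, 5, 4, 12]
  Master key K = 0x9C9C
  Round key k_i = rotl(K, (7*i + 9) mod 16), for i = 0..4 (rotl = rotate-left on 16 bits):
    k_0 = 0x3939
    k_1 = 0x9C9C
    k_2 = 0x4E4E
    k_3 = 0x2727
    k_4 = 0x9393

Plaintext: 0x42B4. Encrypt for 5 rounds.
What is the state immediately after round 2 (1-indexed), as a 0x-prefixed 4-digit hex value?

0x5C41

s_0 = plaintext = 0x42B4
s_1 = Round(s_0, k_0) = 0xD384
s_2 = Round(s_1, k_1) = 0x5C41
s_3 = Round(s_2, k_2) = 0x1B3F
s_4 = Round(s_3, k_3) = 0x5AED
s_5 = Round(s_4, k_4) = 0x03AE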